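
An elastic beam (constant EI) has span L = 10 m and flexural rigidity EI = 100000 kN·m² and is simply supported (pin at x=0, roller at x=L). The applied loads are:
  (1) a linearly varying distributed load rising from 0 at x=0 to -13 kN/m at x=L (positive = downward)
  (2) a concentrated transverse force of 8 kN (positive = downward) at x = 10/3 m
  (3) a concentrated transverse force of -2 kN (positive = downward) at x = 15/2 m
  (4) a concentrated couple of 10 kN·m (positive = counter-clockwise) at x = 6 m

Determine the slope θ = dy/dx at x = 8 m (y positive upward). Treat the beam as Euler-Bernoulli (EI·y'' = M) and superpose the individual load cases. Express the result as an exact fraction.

θ(8) = -1225499/648000000 rad

Load 1 — triangular load w₀=-13 kN/m (0→w₀ over full span):
  θ_1 = -w₀(7L⁴-30L²x²+15x⁴)/(360LEI) = -(-13)·(7·10⁴-30·10²·8²+15·8⁴)/(360·10·100000) = -9841/4500000 rad
Load 2 — point force P=8 kN at a=10/3 m (b=L-a=20/3):
  θ_2 = -Pa(2L²-6Lx+3x²+a²)/(6LEI)  [x>a] = -8·(10/3)·(2·10²-6·10·8+3·8²+(10/3)²)/(6·10·100000) = 173/506250 rad
Load 3 — point force P=-2 kN at a=15/2 m (b=L-a=5/2):
  θ_3 = -Pa(2L²-6Lx+3x²+a²)/(6LEI)  [x>a] = -(-2)·(15/2)·(2·10²-6·10·8+3·8²+(15/2)²)/(6·10·100000) = -127/1600000 rad
Load 4 — applied couple M₀=10 kN·m at a=6 m (b=L-a=4):
  θ_4 = (M₀x²/(2L)-M₀(x-a)+C₁)/EI  [x>a] with C₁=M₀(3b²-L²)/(6L)=-26/3 = (10·8²/(2·10)-10·(8-6)+(-26/3))/100000 = 1/30000 rad
Superposition: θ = Σ θ_i = -1225499/648000000 rad ≈ -0.001891 rad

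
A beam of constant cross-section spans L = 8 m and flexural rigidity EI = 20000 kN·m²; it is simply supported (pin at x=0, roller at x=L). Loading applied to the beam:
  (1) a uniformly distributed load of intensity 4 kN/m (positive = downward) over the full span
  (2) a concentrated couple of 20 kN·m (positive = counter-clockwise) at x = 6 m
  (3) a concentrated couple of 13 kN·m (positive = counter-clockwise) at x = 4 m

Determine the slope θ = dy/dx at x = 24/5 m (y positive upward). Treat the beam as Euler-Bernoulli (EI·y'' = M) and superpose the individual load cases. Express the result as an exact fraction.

θ(24/5) = 6821/3750000 rad

Load 1 — uniform load w=4 kN/m over full span:
  θ_1 = -w(L³-6Lx²+4x³)/(24EI) = -4·(8³-6·8·(24/5)²+4·(24/5)³)/(24·20000) = 296/234375 rad
Load 2 — applied couple M₀=20 kN·m at a=6 m (b=L-a=2):
  θ_2 = (M₀x²/(2L)+C₁)/EI  [x≤a] with C₁=M₀(3b²-L²)/(6L)=-65/3 = (20·(24/5)²/(2·8)+(-65/3))/20000 = 107/300000 rad
Load 3 — applied couple M₀=13 kN·m at a=4 m (b=L-a=4):
  θ_3 = (M₀x²/(2L)-M₀(x-a)+C₁)/EI  [x>a] with C₁=M₀(3b²-L²)/(6L)=-13/3 = (13·(24/5)²/(2·8)-13·((24/5)-4)+(-13/3))/20000 = 299/1500000 rad
Superposition: θ = Σ θ_i = 6821/3750000 rad ≈ 0.001819 rad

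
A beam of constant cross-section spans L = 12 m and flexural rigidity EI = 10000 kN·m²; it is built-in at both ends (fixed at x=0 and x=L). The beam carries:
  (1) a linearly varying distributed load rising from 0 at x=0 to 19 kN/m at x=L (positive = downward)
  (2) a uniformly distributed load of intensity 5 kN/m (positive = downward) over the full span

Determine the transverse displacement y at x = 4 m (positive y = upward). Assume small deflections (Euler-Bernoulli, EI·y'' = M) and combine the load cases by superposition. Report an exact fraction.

y(4) = -1664/28125 m

Load 1 — triangular load w₀=19 kN/m (0→w₀ over full span):
  y_1 = -w₀x²(L-x)²(x+2L)/(120LEI) = -19·4²·(12-4)²·(4+2·12)/(120·12·10000) = -1064/28125 m
Load 2 — uniform load w=5 kN/m over full span:
  y_2 = -wx²(L-x)²/(24EI) = -5·4²·(12-4)²/(24·10000) = -8/375 m
Superposition: y = Σ y_i = -1664/28125 m ≈ -0.059164 m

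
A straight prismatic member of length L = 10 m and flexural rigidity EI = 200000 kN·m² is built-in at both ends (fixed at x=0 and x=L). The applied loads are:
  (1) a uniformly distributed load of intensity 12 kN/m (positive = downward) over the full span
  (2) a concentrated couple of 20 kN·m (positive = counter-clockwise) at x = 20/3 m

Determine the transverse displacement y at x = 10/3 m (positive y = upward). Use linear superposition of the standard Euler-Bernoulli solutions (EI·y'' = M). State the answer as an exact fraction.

Load 1 — uniform load w=12 kN/m over full span:
  y_1 = -wx²(L-x)²/(24EI) = -12·(10/3)²·(10-(10/3))²/(24·200000) = -1/810 m
Load 2 — applied couple M₀=20 kN·m at a=20/3 m (b=L-a=10/3):
  y_2 = (R_Ax³/6 - M_Ax²/2)/EI  [x≤a] with R_A=8/3, M_A=20/3 = ((8/3)·(10/3)³/6 - (20/3)·(10/3)²/2)/200000 = -1/9720 m
Superposition: y = Σ y_i = -13/9720 m ≈ -0.001337 m

y(10/3) = -13/9720 m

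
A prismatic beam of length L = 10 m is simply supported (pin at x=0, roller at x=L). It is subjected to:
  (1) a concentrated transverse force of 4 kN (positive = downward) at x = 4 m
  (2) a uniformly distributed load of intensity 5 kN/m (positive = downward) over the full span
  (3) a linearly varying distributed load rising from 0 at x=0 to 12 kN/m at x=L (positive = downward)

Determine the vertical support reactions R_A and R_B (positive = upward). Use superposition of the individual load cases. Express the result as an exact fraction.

Load 1 — point force P=4 kN at a=4 m (b=L-a=6):
  R_A = Pb/L = 4·6/10 = 12/5 kN
  R_B = Pa/L = 4·4/10 = 8/5 kN
Load 2 — uniform load w=5 kN/m over full span:
  R_A = wL/2 = 5·10/2 = 25 kN
  R_B = wL/2 = 5·10/2 = 25 kN
Load 3 — triangular load w₀=12 kN/m (0→w₀ over full span):
  R_A = w₀L/6 = 12·10/6 = 20 kN
  R_B = w₀L/3 = 12·10/3 = 40 kN
Superposition: R_A = 237/5 kN, R_B = 333/5 kN

R_A = 237/5 kN, R_B = 333/5 kN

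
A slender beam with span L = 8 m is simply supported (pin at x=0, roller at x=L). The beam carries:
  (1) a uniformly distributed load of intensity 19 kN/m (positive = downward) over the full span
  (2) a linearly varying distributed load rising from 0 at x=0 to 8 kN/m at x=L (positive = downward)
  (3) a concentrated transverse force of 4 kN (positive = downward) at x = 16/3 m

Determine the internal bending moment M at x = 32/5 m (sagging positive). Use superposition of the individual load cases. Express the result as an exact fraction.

Load 1 — uniform load w=19 kN/m over full span:
  M_1 = wx(L-x)/2 = 19·(32/5)·(8-(32/5))/2 = 2432/25 kN·m
Load 2 — triangular load w₀=8 kN/m (0→w₀ over full span):
  M_2 = w₀Lx/6 - w₀x³/(6L) = 8·8·(32/5)/6 - 8·(32/5)³/(6·8) = 3072/125 kN·m
Load 3 — point force P=4 kN at a=16/3 m (b=L-a=8/3):
  M_3 = Pa(L-x)/L  [x>a] = 4·(16/3)·(8-(32/5))/8 = 64/15 kN·m
Superposition: M = Σ M_i = 47296/375 kN·m ≈ 126.122667 kN·m

M(32/5) = 47296/375 kN·m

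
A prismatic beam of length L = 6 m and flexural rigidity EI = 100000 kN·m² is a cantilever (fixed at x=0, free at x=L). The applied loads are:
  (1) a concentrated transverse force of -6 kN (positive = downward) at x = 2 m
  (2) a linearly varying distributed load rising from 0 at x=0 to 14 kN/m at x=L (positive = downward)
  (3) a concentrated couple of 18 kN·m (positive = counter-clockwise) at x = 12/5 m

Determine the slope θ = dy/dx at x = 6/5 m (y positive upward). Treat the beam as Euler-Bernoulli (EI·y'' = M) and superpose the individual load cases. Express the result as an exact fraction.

Load 1 — point force P=-6 kN at a=2 m (b=L-a=4):
  θ_1 = -Px(2a-x)/(2EI)  [x≤a] = -(-6)·(6/5)·(2·2-(6/5))/(2·100000) = 63/625000 rad
Load 2 — triangular load w₀=14 kN/m (0→w₀ over full span):
  θ_2 = (w₀Lx²/4-w₀L²x/3-w₀x⁴/(24L))/EI = (14·6·(6/5)²/4-14·6²·(6/5)/3-14·(6/5)⁴/(24·6))/100000 = -53613/31250000 rad
Load 3 — applied couple M₀=18 kN·m at a=12/5 m (b=L-a=18/5):
  θ_3 = M₀x/EI  [x≤a] = 18·(6/5)/100000 = 27/125000 rad
Superposition: θ = Σ θ_i = -43713/31250000 rad ≈ -0.001399 rad

θ(6/5) = -43713/31250000 rad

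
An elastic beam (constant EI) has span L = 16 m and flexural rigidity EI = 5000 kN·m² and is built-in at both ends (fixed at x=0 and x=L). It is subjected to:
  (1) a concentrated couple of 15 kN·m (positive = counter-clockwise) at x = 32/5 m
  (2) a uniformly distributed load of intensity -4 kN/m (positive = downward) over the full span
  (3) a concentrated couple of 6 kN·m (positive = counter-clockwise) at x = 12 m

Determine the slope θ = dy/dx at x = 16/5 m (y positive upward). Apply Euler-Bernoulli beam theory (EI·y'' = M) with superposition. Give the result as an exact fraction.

Load 1 — applied couple M₀=15 kN·m at a=32/5 m (b=L-a=48/5):
  θ_1 = (R_Ax²/2 - M_Ax)/EI  [x≤a] with R_A=27/20, M_A=9/5 = ((27/20)·(16/5)²/2 - (9/5)·(16/5))/5000 = 18/78125 rad
Load 2 — uniform load w=-4 kN/m over full span:
  θ_2 = -wx(L-x)(L-2x)/(12EI) = -(-4)·(16/5)·(16-(16/5))·(16-2·(16/5))/(12·5000) = 2048/78125 rad
Load 3 — applied couple M₀=6 kN·m at a=12 m (b=L-a=4):
  θ_3 = (R_Ax²/2 - M_Ax)/EI  [x≤a] with R_A=27/64, M_A=15/8 = ((27/64)·(16/5)²/2 - (15/8)·(16/5))/5000 = -12/15625 rad
Superposition: θ = Σ θ_i = 2006/78125 rad ≈ 0.025677 rad

θ(16/5) = 2006/78125 rad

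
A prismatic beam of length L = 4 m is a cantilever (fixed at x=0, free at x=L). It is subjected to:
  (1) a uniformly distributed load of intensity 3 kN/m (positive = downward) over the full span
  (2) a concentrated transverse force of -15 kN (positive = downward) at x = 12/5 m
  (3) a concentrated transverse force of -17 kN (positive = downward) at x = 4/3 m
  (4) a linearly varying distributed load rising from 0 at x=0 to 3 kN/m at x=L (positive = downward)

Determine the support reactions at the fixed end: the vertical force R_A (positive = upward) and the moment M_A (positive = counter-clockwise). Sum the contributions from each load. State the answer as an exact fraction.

Load 1 — uniform load w=3 kN/m over full span:
  R_A = wL = 3·4 = 12 kN
  M_A = wL²/2 = 3·4²/2 = 24 kN·m
Load 2 — point force P=-15 kN at a=12/5 m (b=L-a=8/5):
  R_A = P = (-15) = -15 kN
  M_A = Pa = (-15)·(12/5) = -36 kN·m
Load 3 — point force P=-17 kN at a=4/3 m (b=L-a=8/3):
  R_A = P = (-17) = -17 kN
  M_A = Pa = (-17)·(4/3) = -68/3 kN·m
Load 4 — triangular load w₀=3 kN/m (0→w₀ over full span):
  R_A = w₀L/2 = 3·4/2 = 6 kN
  M_A = w₀L²/3 = 3·4²/3 = 16 kN·m
Superposition: R_A = -14 kN, M_A = -56/3 kN·m

R_A = -14 kN, M_A = -56/3 kN·m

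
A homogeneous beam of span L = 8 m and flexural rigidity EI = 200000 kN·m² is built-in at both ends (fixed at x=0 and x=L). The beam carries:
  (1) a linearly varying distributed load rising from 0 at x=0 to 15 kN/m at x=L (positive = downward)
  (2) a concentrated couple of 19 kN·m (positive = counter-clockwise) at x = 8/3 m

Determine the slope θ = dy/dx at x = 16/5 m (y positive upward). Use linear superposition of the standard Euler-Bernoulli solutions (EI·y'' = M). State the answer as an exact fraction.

Load 1 — triangular load w₀=15 kN/m (0→w₀ over full span):
  θ_1 = -w₀(2x(L-x)(L-2x)(x+2L)+x²(L-x)²)/(120LEI) = -15·(2·(16/5)·(8-(16/5))·(8-2·(16/5))·((16/5)+2·8)+(16/5)²·(8-(16/5))²)/(120·8·200000) = -36/390625 rad
Load 2 — applied couple M₀=19 kN·m at a=8/3 m (b=L-a=16/3):
  θ_2 = (R_Ax²/2 - M_Ax - M₀(x-a))/EI  [x>a] with R_A=19/6, M_A=0 = ((19/6)·(16/5)²/2 - 0·(16/5) - 19·((16/5)-(8/3)))/200000 = 19/625000 rad
Superposition: θ = Σ θ_i = -193/3125000 rad ≈ -0.000062 rad

θ(16/5) = -193/3125000 rad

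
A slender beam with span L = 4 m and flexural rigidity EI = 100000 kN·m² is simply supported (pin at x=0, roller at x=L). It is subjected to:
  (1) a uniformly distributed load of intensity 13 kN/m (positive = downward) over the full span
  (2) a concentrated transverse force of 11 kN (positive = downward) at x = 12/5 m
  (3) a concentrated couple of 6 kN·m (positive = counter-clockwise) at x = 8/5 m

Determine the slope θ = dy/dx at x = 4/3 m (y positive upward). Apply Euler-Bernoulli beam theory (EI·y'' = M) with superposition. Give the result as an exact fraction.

θ(4/3) = -53113/253125000 rad

Load 1 — uniform load w=13 kN/m over full span:
  θ_1 = -w(L³-6Lx²+4x³)/(24EI) = -13·(4³-6·4·(4/3)²+4·(4/3)³)/(24·100000) = -169/1012500 rad
Load 2 — point force P=11 kN at a=12/5 m (b=L-a=8/5):
  θ_2 = -Pb(L²-b²-3x²)/(6LEI)  [x≤a] = -11·(8/5)·(4²-(8/5)²-3·(4/3)²)/(6·4·100000) = -209/3515625 rad
Load 3 — applied couple M₀=6 kN·m at a=8/5 m (b=L-a=12/5):
  θ_3 = (M₀x²/(2L)+C₁)/EI  [x≤a] with C₁=M₀(3b²-L²)/(6L)=8/25 = (6·(4/3)²/(2·4)+(8/25))/100000 = 31/1875000 rad
Superposition: θ = Σ θ_i = -53113/253125000 rad ≈ -0.000210 rad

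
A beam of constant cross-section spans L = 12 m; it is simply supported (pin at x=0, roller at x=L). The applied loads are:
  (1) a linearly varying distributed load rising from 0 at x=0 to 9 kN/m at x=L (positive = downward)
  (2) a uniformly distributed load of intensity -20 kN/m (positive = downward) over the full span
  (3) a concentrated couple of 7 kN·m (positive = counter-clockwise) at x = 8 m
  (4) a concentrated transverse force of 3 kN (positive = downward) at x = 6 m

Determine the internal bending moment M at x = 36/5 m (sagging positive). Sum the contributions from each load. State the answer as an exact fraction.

M(36/5) = -31407/125 kN·m

Load 1 — triangular load w₀=9 kN/m (0→w₀ over full span):
  M_1 = w₀Lx/6 - w₀x³/(6L) = 9·12·(36/5)/6 - 9·(36/5)³/(6·12) = 10368/125 kN·m
Load 2 — uniform load w=-20 kN/m over full span:
  M_2 = wx(L-x)/2 = (-20)·(36/5)·(12-(36/5))/2 = -1728/5 kN·m
Load 3 — applied couple M₀=7 kN·m at a=8 m (b=L-a=4):
  M_3 = M₀x/L  [x≤a] = 7·(36/5)/12 = 21/5 kN·m
Load 4 — point force P=3 kN at a=6 m (b=L-a=6):
  M_4 = Pa(L-x)/L  [x>a] = 3·6·(12-(36/5))/12 = 36/5 kN·m
Superposition: M = Σ M_i = -31407/125 kN·m ≈ -251.256000 kN·m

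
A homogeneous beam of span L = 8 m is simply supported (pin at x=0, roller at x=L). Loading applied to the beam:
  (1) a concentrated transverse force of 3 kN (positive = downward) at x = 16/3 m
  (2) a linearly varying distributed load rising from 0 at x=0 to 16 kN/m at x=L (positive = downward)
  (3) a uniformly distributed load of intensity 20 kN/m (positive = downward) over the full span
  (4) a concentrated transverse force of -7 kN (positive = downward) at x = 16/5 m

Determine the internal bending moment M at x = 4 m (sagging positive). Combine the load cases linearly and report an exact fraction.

Load 1 — point force P=3 kN at a=16/3 m (b=L-a=8/3):
  M_1 = Pbx/L  [x≤a] = 3·(8/3)·4/8 = 4 kN·m
Load 2 — triangular load w₀=16 kN/m (0→w₀ over full span):
  M_2 = w₀Lx/6 - w₀x³/(6L) = 16·8·4/6 - 16·4³/(6·8) = 64 kN·m
Load 3 — uniform load w=20 kN/m over full span:
  M_3 = wx(L-x)/2 = 20·4·(8-4)/2 = 160 kN·m
Load 4 — point force P=-7 kN at a=16/5 m (b=L-a=24/5):
  M_4 = Pa(L-x)/L  [x>a] = (-7)·(16/5)·(8-4)/8 = -56/5 kN·m
Superposition: M = Σ M_i = 1084/5 kN·m ≈ 216.800000 kN·m

M(4) = 1084/5 kN·m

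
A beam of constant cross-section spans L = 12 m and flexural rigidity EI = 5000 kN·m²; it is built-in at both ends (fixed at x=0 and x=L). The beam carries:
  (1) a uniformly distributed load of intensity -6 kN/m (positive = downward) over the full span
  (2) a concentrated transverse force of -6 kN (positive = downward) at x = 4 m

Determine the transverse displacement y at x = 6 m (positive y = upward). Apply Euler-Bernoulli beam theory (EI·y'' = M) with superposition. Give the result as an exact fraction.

Load 1 — uniform load w=-6 kN/m over full span:
  y_1 = -wx²(L-x)²/(24EI) = -(-6)·6²·(12-6)²/(24·5000) = 81/1250 m
Load 2 — point force P=-6 kN at a=4 m (b=L-a=8):
  y_2 = -Pa²(L-x)²(3bL-(3b+a)(L-x))/(6L³EI)  [x>a] = -(-6)·4²·(12-6)²·(3·8·12-(3·8+4)·(12-6))/(6·12³·5000) = 1/125 m
Superposition: y = Σ y_i = 91/1250 m ≈ 0.072800 m

y(6) = 91/1250 m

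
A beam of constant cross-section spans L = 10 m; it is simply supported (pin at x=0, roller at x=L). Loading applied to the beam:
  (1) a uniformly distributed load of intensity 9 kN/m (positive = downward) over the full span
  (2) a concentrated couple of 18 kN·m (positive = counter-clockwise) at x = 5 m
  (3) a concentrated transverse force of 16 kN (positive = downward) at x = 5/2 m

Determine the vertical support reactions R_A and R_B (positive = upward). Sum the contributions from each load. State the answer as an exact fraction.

R_A = 294/5 kN, R_B = 236/5 kN

Load 1 — uniform load w=9 kN/m over full span:
  R_A = wL/2 = 9·10/2 = 45 kN
  R_B = wL/2 = 9·10/2 = 45 kN
Load 2 — applied couple M₀=18 kN·m at a=5 m (b=L-a=5):
  R_A = M₀/L = 18/10 = 9/5 kN
  R_B = -M₀/L = -18/10 = -9/5 kN
Load 3 — point force P=16 kN at a=5/2 m (b=L-a=15/2):
  R_A = Pb/L = 16·(15/2)/10 = 12 kN
  R_B = Pa/L = 16·(5/2)/10 = 4 kN
Superposition: R_A = 294/5 kN, R_B = 236/5 kN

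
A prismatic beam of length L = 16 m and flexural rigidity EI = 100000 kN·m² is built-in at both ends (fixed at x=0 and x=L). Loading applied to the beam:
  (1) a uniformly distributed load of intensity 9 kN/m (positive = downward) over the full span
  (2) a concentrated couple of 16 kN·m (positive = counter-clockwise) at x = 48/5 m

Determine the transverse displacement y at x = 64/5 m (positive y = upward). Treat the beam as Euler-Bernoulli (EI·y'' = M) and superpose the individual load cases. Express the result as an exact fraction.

Load 1 — uniform load w=9 kN/m over full span:
  y_1 = -wx²(L-x)²/(24EI) = -9·(64/5)²·(16-(64/5))²/(24·100000) = -12288/1953125 m
Load 2 — applied couple M₀=16 kN·m at a=48/5 m (b=L-a=32/5):
  y_2 = (R_Ax³/6 - M_Ax²/2 - M₀(x-a)²/2)/EI  [x>a] with R_A=36/25, M_A=128/25 = ((36/25)·(64/5)³/6 - (128/25)·(64/5)²/2 - 16·((64/5)-(48/5))²/2)/100000 = 192/9765625 m
Superposition: y = Σ y_i = -61248/9765625 m ≈ -0.006272 m

y(64/5) = -61248/9765625 m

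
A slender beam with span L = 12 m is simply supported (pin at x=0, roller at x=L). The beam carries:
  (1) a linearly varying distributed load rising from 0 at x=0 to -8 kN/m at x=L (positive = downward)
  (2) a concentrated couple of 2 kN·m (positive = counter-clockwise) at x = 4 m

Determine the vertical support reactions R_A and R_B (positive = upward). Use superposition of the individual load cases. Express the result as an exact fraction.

Load 1 — triangular load w₀=-8 kN/m (0→w₀ over full span):
  R_A = w₀L/6 = (-8)·12/6 = -16 kN
  R_B = w₀L/3 = (-8)·12/3 = -32 kN
Load 2 — applied couple M₀=2 kN·m at a=4 m (b=L-a=8):
  R_A = M₀/L = 2/12 = 1/6 kN
  R_B = -M₀/L = -2/12 = -1/6 kN
Superposition: R_A = -95/6 kN, R_B = -193/6 kN

R_A = -95/6 kN, R_B = -193/6 kN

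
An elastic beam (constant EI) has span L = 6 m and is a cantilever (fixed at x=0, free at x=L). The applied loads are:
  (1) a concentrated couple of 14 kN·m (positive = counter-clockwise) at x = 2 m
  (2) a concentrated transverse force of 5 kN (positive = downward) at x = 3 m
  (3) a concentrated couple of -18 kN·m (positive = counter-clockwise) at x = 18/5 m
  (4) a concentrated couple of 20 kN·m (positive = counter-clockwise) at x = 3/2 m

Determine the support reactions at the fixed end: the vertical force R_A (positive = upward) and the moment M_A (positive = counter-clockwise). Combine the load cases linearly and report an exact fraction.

R_A = 5 kN, M_A = -1 kN·m

Load 1 — applied couple M₀=14 kN·m at a=2 m (b=L-a=4):
  R_A = 0 kN
  M_A = -M₀ = -14 kN·m
Load 2 — point force P=5 kN at a=3 m (b=L-a=3):
  R_A = P = 5 kN
  M_A = Pa = 5·3 = 15 kN·m
Load 3 — applied couple M₀=-18 kN·m at a=18/5 m (b=L-a=12/5):
  R_A = 0 kN
  M_A = -M₀ = -(-18) = 18 kN·m
Load 4 — applied couple M₀=20 kN·m at a=3/2 m (b=L-a=9/2):
  R_A = 0 kN
  M_A = -M₀ = -20 kN·m
Superposition: R_A = 5 kN, M_A = -1 kN·m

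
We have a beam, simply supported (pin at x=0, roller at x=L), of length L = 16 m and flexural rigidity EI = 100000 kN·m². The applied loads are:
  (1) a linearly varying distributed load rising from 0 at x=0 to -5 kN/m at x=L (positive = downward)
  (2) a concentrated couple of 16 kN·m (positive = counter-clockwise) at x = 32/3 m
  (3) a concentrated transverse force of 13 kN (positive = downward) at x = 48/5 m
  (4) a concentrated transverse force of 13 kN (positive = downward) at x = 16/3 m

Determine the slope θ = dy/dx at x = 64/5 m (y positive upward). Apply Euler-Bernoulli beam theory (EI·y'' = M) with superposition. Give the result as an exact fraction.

Load 1 — triangular load w₀=-5 kN/m (0→w₀ over full span):
  θ_1 = -w₀(7L⁴-30L²x²+15x⁴)/(360LEI) = -(-5)·(7·16⁴-30·16²·(64/5)²+15·(64/5)⁴)/(360·16·100000) = -12112/3515625 rad
Load 2 — applied couple M₀=16 kN·m at a=32/3 m (b=L-a=16/3):
  θ_2 = (M₀x²/(2L)-M₀(x-a)+C₁)/EI  [x>a] with C₁=M₀(3b²-L²)/(6L)=-256/9 = (16·(64/5)²/(2·16)-16·((64/5)-(32/3))+(-256/9))/100000 = 136/703125 rad
Load 3 — point force P=13 kN at a=48/5 m (b=L-a=32/5):
  θ_3 = -Pa(2L²-6Lx+3x²+a²)/(6LEI)  [x>a] = -13·(48/5)·(2·16²-6·16·(64/5)+3·(64/5)²+(48/5)²)/(6·16·100000) = 676/390625 rad
Load 4 — point force P=13 kN at a=16/3 m (b=L-a=32/3):
  θ_4 = -Pa(2L²-6Lx+3x²+a²)/(6LEI)  [x>a] = -13·(16/3)·(2·16²-6·16·(64/5)+3·(64/5)²+(16/3)²)/(6·16·100000) = 8996/6328125 rad
Superposition: θ = Σ θ_i = -3152/31640625 rad ≈ -0.000100 rad

θ(64/5) = -3152/31640625 rad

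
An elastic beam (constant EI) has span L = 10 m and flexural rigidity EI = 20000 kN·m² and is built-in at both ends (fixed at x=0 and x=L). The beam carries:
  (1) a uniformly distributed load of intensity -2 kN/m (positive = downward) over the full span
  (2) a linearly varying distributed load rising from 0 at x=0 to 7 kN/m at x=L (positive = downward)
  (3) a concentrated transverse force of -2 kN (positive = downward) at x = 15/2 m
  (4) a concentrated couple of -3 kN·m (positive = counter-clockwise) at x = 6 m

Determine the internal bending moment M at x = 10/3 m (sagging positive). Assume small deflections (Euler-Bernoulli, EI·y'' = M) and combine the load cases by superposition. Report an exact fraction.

M(10/3) = 39073/32400 kN·m

Load 1 — uniform load w=-2 kN/m over full span:
  M_1 = wLx/2 - wL²/12 - wx²/2 = (-2)·10·(10/3)/2 - (-2)·10²/12 - (-2)·(10/3)²/2 = -50/9 kN·m
Load 2 — triangular load w₀=7 kN/m (0→w₀ over full span):
  M_2 = 3w₀Lx/20 - w₀L²/30 - w₀x³/(6L) = 3·7·10·(10/3)/20 - 7·10²/30 - 7·(10/3)³/(6·10) = 595/81 kN·m
Load 3 — point force P=-2 kN at a=15/2 m (b=L-a=5/2):
  M_3 = Pb²(3a+b)x/L³ - Pab²/L²  [x≤a] = (-2)·(5/2)²·(3·(15/2)+(5/2))·(10/3)/10³ - (-2)·(15/2)·(5/2)²/10² = -5/48 kN·m
Load 4 — applied couple M₀=-3 kN·m at a=6 m (b=L-a=4):
  M_4 = R_Ax - M_A  [x≤a] with R_A=-54/125, M_A=-24/25 = (-54/125)·(10/3) - (-24/25) = -12/25 kN·m
Superposition: M = Σ M_i = 39073/32400 kN·m ≈ 1.205957 kN·m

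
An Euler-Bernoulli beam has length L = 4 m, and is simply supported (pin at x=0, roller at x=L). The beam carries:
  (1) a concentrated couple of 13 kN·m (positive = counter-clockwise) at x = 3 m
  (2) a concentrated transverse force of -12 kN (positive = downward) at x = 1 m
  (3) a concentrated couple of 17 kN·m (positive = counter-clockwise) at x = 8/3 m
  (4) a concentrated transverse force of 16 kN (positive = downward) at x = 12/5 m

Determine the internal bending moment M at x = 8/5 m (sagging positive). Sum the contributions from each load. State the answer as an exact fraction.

Load 1 — applied couple M₀=13 kN·m at a=3 m (b=L-a=1):
  M_1 = M₀x/L  [x≤a] = 13·(8/5)/4 = 26/5 kN·m
Load 2 — point force P=-12 kN at a=1 m (b=L-a=3):
  M_2 = Pa(L-x)/L  [x>a] = (-12)·1·(4-(8/5))/4 = -36/5 kN·m
Load 3 — applied couple M₀=17 kN·m at a=8/3 m (b=L-a=4/3):
  M_3 = M₀x/L  [x≤a] = 17·(8/5)/4 = 34/5 kN·m
Load 4 — point force P=16 kN at a=12/5 m (b=L-a=8/5):
  M_4 = Pbx/L  [x≤a] = 16·(8/5)·(8/5)/4 = 256/25 kN·m
Superposition: M = Σ M_i = 376/25 kN·m ≈ 15.040000 kN·m

M(8/5) = 376/25 kN·m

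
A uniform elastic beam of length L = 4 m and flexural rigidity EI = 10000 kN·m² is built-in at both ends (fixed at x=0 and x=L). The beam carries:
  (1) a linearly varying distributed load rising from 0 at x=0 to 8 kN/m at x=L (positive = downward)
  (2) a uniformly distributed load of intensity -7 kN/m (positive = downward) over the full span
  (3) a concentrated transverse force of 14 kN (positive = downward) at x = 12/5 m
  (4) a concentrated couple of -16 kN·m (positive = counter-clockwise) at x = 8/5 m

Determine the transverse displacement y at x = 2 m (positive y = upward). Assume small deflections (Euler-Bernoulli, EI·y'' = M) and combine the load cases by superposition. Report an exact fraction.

y(2) = -889/1875000 m

Load 1 — triangular load w₀=8 kN/m (0→w₀ over full span):
  y_1 = -w₀x²(L-x)²(x+2L)/(120LEI) = -8·2²·(4-2)²·(2+2·4)/(120·4·10000) = -1/3750 m
Load 2 — uniform load w=-7 kN/m over full span:
  y_2 = -wx²(L-x)²/(24EI) = -(-7)·2²·(4-2)²/(24·10000) = 7/15000 m
Load 3 — point force P=14 kN at a=12/5 m (b=L-a=8/5):
  y_3 = -Pb²x²(3aL-(3a+b)x)/(6L³EI)  [x≤a] = -14·(8/5)²·2²·(3·(12/5)·4-(3·(12/5)+(8/5))·2)/(6·4³·10000) = -98/234375 m
Load 4 — applied couple M₀=-16 kN·m at a=8/5 m (b=L-a=12/5):
  y_4 = (R_Ax³/6 - M_Ax²/2 - M₀(x-a)²/2)/EI  [x>a] with R_A=-144/25, M_A=-48/25 = ((-144/25)·2³/6 - (-48/25)·2²/2 - (-16)·(2-(8/5))²/2)/10000 = -4/15625 m
Superposition: y = Σ y_i = -889/1875000 m ≈ -0.000474 m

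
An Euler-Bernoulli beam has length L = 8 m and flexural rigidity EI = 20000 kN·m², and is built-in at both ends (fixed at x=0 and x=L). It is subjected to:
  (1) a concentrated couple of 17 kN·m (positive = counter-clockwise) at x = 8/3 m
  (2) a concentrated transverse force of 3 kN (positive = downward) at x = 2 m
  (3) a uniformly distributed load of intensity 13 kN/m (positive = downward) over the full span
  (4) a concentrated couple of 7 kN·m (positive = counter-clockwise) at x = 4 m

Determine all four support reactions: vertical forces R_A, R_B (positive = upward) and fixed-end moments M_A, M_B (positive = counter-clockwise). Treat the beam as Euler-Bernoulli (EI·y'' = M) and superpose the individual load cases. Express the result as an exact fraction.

R_A = 5633/96 kN, M_A = 1787/24 kN·m, R_B = 4639/96 kN, M_B = -1513/24 kN·m

Load 1 — applied couple M₀=17 kN·m at a=8/3 m (b=L-a=16/3):
  R_A = 6M₀ab/L³ = 6·17·(8/3)·(16/3)/8³ = 17/6 kN
  M_A = M₀b(2a-b)/L² = 17·(16/3)·(2·(8/3)-(16/3))/8² = 0 kN·m
  R_B = -6M₀ab/L³ = -6·17·(8/3)·(16/3)/8³ = -17/6 kN
  M_B = M₀a(2b-a)/L² = 17·(8/3)·(2·(16/3)-(8/3))/8² = 17/3 kN·m
Load 2 — point force P=3 kN at a=2 m (b=L-a=6):
  R_A = Pb²(3a+b)/L³ = 3·6²·(3·2+6)/8³ = 81/32 kN
  M_A = Pab²/L² = 3·2·6²/8² = 27/8 kN·m
  R_B = Pa²(a+3b)/L³ = 3·2²·(2+3·6)/8³ = 15/32 kN
  M_B = -Pa²b/L² = -3·2²·6/8² = -9/8 kN·m
Load 3 — uniform load w=13 kN/m over full span:
  R_A = wL/2 = 13·8/2 = 52 kN
  M_A = wL²/12 = 13·8²/12 = 208/3 kN·m
  R_B = wL/2 = 13·8/2 = 52 kN
  M_B = -wL²/12 = -13·8²/12 = -208/3 kN·m
Load 4 — applied couple M₀=7 kN·m at a=4 m (b=L-a=4):
  R_A = 6M₀ab/L³ = 6·7·4·4/8³ = 21/16 kN
  M_A = M₀b(2a-b)/L² = 7·4·(2·4-4)/8² = 7/4 kN·m
  R_B = -6M₀ab/L³ = -6·7·4·4/8³ = -21/16 kN
  M_B = M₀a(2b-a)/L² = 7·4·(2·4-4)/8² = 7/4 kN·m
Superposition: R_A = 5633/96 kN, M_A = 1787/24 kN·m, R_B = 4639/96 kN, M_B = -1513/24 kN·m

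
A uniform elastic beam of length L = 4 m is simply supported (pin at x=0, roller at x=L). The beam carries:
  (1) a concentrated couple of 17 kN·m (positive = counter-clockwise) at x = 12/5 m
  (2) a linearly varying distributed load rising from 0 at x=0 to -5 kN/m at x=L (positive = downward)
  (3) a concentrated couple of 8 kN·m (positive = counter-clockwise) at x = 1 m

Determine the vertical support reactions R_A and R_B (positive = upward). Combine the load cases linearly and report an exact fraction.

R_A = 35/12 kN, R_B = -155/12 kN

Load 1 — applied couple M₀=17 kN·m at a=12/5 m (b=L-a=8/5):
  R_A = M₀/L = 17/4 kN
  R_B = -M₀/L = -17/4 kN
Load 2 — triangular load w₀=-5 kN/m (0→w₀ over full span):
  R_A = w₀L/6 = (-5)·4/6 = -10/3 kN
  R_B = w₀L/3 = (-5)·4/3 = -20/3 kN
Load 3 — applied couple M₀=8 kN·m at a=1 m (b=L-a=3):
  R_A = M₀/L = 8/4 = 2 kN
  R_B = -M₀/L = -8/4 = -2 kN
Superposition: R_A = 35/12 kN, R_B = -155/12 kN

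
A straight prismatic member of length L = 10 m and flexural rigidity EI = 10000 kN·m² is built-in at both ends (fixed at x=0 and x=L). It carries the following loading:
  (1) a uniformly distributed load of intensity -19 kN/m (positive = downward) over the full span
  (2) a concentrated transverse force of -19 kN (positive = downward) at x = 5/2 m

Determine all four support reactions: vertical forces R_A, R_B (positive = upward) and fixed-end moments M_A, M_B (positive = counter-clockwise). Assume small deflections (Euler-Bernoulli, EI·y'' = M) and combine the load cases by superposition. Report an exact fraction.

Load 1 — uniform load w=-19 kN/m over full span:
  R_A = wL/2 = (-19)·10/2 = -95 kN
  M_A = wL²/12 = (-19)·10²/12 = -475/3 kN·m
  R_B = wL/2 = (-19)·10/2 = -95 kN
  M_B = -wL²/12 = -(-19)·10²/12 = 475/3 kN·m
Load 2 — point force P=-19 kN at a=5/2 m (b=L-a=15/2):
  R_A = Pb²(3a+b)/L³ = (-19)·(15/2)²·(3·(5/2)+(15/2))/10³ = -513/32 kN
  M_A = Pab²/L² = (-19)·(5/2)·(15/2)²/10² = -855/32 kN·m
  R_B = Pa²(a+3b)/L³ = (-19)·(5/2)²·((5/2)+3·(15/2))/10³ = -95/32 kN
  M_B = -Pa²b/L² = -(-19)·(5/2)²·(15/2)/10² = 285/32 kN·m
Superposition: R_A = -3553/32 kN, M_A = -17765/96 kN·m, R_B = -3135/32 kN, M_B = 16055/96 kN·m

R_A = -3553/32 kN, M_A = -17765/96 kN·m, R_B = -3135/32 kN, M_B = 16055/96 kN·m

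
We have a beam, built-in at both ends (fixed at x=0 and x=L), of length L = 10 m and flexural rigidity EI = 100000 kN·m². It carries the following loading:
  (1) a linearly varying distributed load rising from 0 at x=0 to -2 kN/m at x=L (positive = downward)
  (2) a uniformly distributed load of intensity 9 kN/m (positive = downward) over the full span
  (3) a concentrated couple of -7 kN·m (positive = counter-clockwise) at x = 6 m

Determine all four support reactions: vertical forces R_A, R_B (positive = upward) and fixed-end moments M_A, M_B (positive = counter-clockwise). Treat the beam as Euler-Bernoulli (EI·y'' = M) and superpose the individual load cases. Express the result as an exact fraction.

Load 1 — triangular load w₀=-2 kN/m (0→w₀ over full span):
  R_A = 3w₀L/20 = 3·(-2)·10/20 = -3 kN
  M_A = w₀L²/30 = (-2)·10²/30 = -20/3 kN·m
  R_B = 7w₀L/20 = 7·(-2)·10/20 = -7 kN
  M_B = -w₀L²/20 = -(-2)·10²/20 = 10 kN·m
Load 2 — uniform load w=9 kN/m over full span:
  R_A = wL/2 = 9·10/2 = 45 kN
  M_A = wL²/12 = 9·10²/12 = 75 kN·m
  R_B = wL/2 = 9·10/2 = 45 kN
  M_B = -wL²/12 = -9·10²/12 = -75 kN·m
Load 3 — applied couple M₀=-7 kN·m at a=6 m (b=L-a=4):
  R_A = 6M₀ab/L³ = 6·(-7)·6·4/10³ = -126/125 kN
  M_A = M₀b(2a-b)/L² = (-7)·4·(2·6-4)/10² = -56/25 kN·m
  R_B = -6M₀ab/L³ = -6·(-7)·6·4/10³ = 126/125 kN
  M_B = M₀a(2b-a)/L² = (-7)·6·(2·4-6)/10² = -21/25 kN·m
Superposition: R_A = 5124/125 kN, M_A = 4957/75 kN·m, R_B = 4876/125 kN, M_B = -1646/25 kN·m

R_A = 5124/125 kN, M_A = 4957/75 kN·m, R_B = 4876/125 kN, M_B = -1646/25 kN·m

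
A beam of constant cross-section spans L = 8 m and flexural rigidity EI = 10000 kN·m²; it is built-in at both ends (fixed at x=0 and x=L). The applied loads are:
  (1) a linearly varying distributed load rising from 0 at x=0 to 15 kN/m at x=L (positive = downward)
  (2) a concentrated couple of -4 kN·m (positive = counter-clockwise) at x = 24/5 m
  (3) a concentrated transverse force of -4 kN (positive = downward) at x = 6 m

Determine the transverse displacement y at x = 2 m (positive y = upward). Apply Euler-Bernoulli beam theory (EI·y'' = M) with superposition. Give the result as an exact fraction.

y(2) = -551/150000 m

Load 1 — triangular load w₀=15 kN/m (0→w₀ over full span):
  y_1 = -w₀x²(L-x)²(x+2L)/(120LEI) = -15·2²·(8-2)²·(2+2·8)/(120·8·10000) = -81/20000 m
Load 2 — applied couple M₀=-4 kN·m at a=24/5 m (b=L-a=16/5):
  y_2 = (R_Ax³/6 - M_Ax²/2)/EI  [x≤a] with R_A=-18/25, M_A=-32/25 = ((-18/25)·2³/6 - (-32/25)·2²/2)/10000 = 1/6250 m
Load 3 — point force P=-4 kN at a=6 m (b=L-a=2):
  y_3 = -Pb²x²(3aL-(3a+b)x)/(6L³EI)  [x≤a] = -(-4)·2²·2²·(3·6·8-(3·6+2)·2)/(6·8³·10000) = 13/60000 m
Superposition: y = Σ y_i = -551/150000 m ≈ -0.003673 m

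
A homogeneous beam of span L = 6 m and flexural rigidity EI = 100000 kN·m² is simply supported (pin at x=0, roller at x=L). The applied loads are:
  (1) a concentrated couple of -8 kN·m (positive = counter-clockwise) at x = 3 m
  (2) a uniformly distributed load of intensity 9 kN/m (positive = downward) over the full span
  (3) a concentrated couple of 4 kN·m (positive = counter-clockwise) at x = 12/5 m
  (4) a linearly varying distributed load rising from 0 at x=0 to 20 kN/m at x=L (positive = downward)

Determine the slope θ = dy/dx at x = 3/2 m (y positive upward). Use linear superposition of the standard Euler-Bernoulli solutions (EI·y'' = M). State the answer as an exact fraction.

θ(3/2) = -186113/160000000 rad

Load 1 — applied couple M₀=-8 kN·m at a=3 m (b=L-a=3):
  θ_1 = (M₀x²/(2L)+C₁)/EI  [x≤a] with C₁=M₀(3b²-L²)/(6L)=2 = ((-8)·(3/2)²/(2·6)+2)/100000 = 1/200000 rad
Load 2 — uniform load w=9 kN/m over full span:
  θ_2 = -w(L³-6Lx²+4x³)/(24EI) = -9·(6³-6·6·(3/2)²+4·(3/2)³)/(24·100000) = -891/1600000 rad
Load 3 — applied couple M₀=4 kN·m at a=12/5 m (b=L-a=18/5):
  θ_3 = (M₀x²/(2L)+C₁)/EI  [x≤a] with C₁=M₀(3b²-L²)/(6L)=8/25 = (4·(3/2)²/(2·6)+(8/25))/100000 = 107/10000000 rad
Load 4 — triangular load w₀=20 kN/m (0→w₀ over full span):
  θ_4 = -w₀(7L⁴-30L²x²+15x⁴)/(360LEI) = -20·(7·6⁴-30·6²·(3/2)²+15·(3/2)⁴)/(360·6·100000) = -3981/6400000 rad
Superposition: θ = Σ θ_i = -186113/160000000 rad ≈ -0.001163 rad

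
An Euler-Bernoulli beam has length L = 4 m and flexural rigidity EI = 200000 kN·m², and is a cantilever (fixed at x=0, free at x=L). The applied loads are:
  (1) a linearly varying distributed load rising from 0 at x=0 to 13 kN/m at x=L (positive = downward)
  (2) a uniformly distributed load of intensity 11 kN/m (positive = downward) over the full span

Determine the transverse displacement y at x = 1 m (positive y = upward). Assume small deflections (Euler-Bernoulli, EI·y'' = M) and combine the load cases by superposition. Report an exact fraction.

y(1) = -32393/96000000 m

Load 1 — triangular load w₀=13 kN/m (0→w₀ over full span):
  y_1 = (w₀Lx³/12-w₀L²x²/6-w₀x⁵/(120L))/EI = (13·4·1³/12-13·4²·1²/6-13·1⁵/(120·4))/200000 = -14573/96000000 m
Load 2 — uniform load w=11 kN/m over full span:
  y_2 = -wx²(x²-4Lx+6L²)/(24EI) = -11·1²·(1²-4·4·1+6·4²)/(24·200000) = -297/1600000 m
Superposition: y = Σ y_i = -32393/96000000 m ≈ -0.000337 m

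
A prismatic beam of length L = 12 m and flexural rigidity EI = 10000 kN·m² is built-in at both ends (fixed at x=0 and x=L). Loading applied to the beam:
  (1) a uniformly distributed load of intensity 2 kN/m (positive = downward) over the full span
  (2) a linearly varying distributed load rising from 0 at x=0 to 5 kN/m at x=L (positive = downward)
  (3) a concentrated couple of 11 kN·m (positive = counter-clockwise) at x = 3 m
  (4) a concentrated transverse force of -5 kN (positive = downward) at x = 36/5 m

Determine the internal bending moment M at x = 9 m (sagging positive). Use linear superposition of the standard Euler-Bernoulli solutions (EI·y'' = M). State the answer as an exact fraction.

Load 1 — uniform load w=2 kN/m over full span:
  M_1 = wLx/2 - wL²/12 - wx²/2 = 2·12·9/2 - 2·12²/12 - 2·9²/2 = 3 kN·m
Load 2 — triangular load w₀=5 kN/m (0→w₀ over full span):
  M_2 = 3w₀Lx/20 - w₀L²/30 - w₀x³/(6L) = 3·5·12·9/20 - 5·12²/30 - 5·9³/(6·12) = 51/8 kN·m
Load 3 — applied couple M₀=11 kN·m at a=3 m (b=L-a=9):
  M_3 = R_Ax - M_A - M₀  [x>a] with R_A=33/32, M_A=-33/16 = (33/32)·9 - (-33/16) - 11 = 11/32 kN·m
Load 4 — point force P=-5 kN at a=36/5 m (b=L-a=24/5):
  M_4 = Pa²(a+3b)(L-x)/L³ - Pa²b/L²  [x>a] = (-5)·(36/5)²·((36/5)+3·(24/5))·(12-9)/12³ - (-5)·(36/5)²·(24/5)/12² = -27/25 kN·m
Superposition: M = Σ M_i = 6911/800 kN·m ≈ 8.638750 kN·m

M(9) = 6911/800 kN·m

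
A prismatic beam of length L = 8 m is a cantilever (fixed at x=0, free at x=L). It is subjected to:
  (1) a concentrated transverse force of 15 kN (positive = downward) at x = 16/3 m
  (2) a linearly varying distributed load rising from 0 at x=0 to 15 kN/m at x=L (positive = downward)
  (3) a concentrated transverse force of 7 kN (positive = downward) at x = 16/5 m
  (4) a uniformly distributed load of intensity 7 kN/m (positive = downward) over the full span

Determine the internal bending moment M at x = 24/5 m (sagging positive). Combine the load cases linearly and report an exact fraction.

M(24/5) = -552/5 kN·m

Load 1 — point force P=15 kN at a=16/3 m (b=L-a=8/3):
  M_1 = -P(a-x)  [x≤a] = -15·((16/3)-(24/5)) = -8 kN·m
Load 2 — triangular load w₀=15 kN/m (0→w₀ over full span):
  M_2 = w₀Lx/2 - w₀L²/3 - w₀x³/(6L) = 15·8·(24/5)/2 - 15·8²/3 - 15·(24/5)³/(6·8) = -1664/25 kN·m
Load 3 — point force P=7 kN at a=16/5 m (b=L-a=24/5):
  M_3 = 0  [x>a] = 0 kN·m
Load 4 — uniform load w=7 kN/m over full span:
  M_4 = -w(L-x)²/2 = -7·(8-(24/5))²/2 = -896/25 kN·m
Superposition: M = Σ M_i = -552/5 kN·m ≈ -110.400000 kN·m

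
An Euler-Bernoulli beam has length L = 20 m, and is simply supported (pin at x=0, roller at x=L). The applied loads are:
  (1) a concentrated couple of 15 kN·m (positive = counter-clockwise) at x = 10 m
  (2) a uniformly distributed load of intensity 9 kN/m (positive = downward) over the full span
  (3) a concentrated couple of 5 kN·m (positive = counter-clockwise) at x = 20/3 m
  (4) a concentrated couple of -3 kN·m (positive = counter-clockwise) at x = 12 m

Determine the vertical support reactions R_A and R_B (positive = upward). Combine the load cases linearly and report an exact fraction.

Load 1 — applied couple M₀=15 kN·m at a=10 m (b=L-a=10):
  R_A = M₀/L = 15/20 = 3/4 kN
  R_B = -M₀/L = -15/20 = -3/4 kN
Load 2 — uniform load w=9 kN/m over full span:
  R_A = wL/2 = 9·20/2 = 90 kN
  R_B = wL/2 = 9·20/2 = 90 kN
Load 3 — applied couple M₀=5 kN·m at a=20/3 m (b=L-a=40/3):
  R_A = M₀/L = 5/20 = 1/4 kN
  R_B = -M₀/L = -5/20 = -1/4 kN
Load 4 — applied couple M₀=-3 kN·m at a=12 m (b=L-a=8):
  R_A = M₀/L = (-3)/20 = -3/20 kN
  R_B = -M₀/L = -(-3)/20 = 3/20 kN
Superposition: R_A = 1817/20 kN, R_B = 1783/20 kN

R_A = 1817/20 kN, R_B = 1783/20 kN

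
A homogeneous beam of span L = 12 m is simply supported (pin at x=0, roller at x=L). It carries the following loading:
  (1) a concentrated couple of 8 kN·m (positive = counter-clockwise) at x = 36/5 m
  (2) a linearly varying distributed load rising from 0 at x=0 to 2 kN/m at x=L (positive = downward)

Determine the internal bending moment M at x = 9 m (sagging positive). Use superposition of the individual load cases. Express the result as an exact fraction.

M(9) = 55/4 kN·m

Load 1 — applied couple M₀=8 kN·m at a=36/5 m (b=L-a=24/5):
  M_1 = M₀x/L - M₀  [x>a] = 8·9/12 - 8 = -2 kN·m
Load 2 — triangular load w₀=2 kN/m (0→w₀ over full span):
  M_2 = w₀Lx/6 - w₀x³/(6L) = 2·12·9/6 - 2·9³/(6·12) = 63/4 kN·m
Superposition: M = Σ M_i = 55/4 kN·m ≈ 13.750000 kN·m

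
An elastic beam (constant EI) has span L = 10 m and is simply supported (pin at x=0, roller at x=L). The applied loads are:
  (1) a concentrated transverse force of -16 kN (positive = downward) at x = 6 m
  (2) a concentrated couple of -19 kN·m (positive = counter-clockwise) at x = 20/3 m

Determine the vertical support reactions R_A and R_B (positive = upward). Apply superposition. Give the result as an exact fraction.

Load 1 — point force P=-16 kN at a=6 m (b=L-a=4):
  R_A = Pb/L = (-16)·4/10 = -32/5 kN
  R_B = Pa/L = (-16)·6/10 = -48/5 kN
Load 2 — applied couple M₀=-19 kN·m at a=20/3 m (b=L-a=10/3):
  R_A = M₀/L = (-19)/10 = -19/10 kN
  R_B = -M₀/L = -(-19)/10 = 19/10 kN
Superposition: R_A = -83/10 kN, R_B = -77/10 kN

R_A = -83/10 kN, R_B = -77/10 kN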